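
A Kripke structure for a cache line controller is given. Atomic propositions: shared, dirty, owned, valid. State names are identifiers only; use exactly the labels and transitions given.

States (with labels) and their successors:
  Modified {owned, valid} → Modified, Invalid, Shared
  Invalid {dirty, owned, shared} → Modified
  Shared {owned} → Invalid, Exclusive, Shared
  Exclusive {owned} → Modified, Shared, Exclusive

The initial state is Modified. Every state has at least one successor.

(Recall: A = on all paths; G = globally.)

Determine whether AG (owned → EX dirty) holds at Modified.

Violated

States satisfying owned → EX dirty: {Modified, Shared}.
States satisfying AG (owned → EX dirty): ∅.
Exclusive is reachable from Modified and violates owned → EX dirty, so AG fails at Modified.
Modified ∉ Sat(AG (owned → EX dirty)).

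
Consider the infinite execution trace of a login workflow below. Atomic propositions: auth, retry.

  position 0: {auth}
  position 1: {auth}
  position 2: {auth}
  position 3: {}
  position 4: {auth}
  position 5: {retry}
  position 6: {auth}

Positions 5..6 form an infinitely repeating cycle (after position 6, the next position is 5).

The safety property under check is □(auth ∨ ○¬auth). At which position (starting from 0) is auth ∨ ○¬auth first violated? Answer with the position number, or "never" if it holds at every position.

Check auth ∨ ○¬auth at each position in order: 0 ✓, 1 ✓, 2 ✓.
At position 3 the labels are {} and the next position 4 has {auth}, so auth ∨ ○¬auth is false there. This is the first violation.

3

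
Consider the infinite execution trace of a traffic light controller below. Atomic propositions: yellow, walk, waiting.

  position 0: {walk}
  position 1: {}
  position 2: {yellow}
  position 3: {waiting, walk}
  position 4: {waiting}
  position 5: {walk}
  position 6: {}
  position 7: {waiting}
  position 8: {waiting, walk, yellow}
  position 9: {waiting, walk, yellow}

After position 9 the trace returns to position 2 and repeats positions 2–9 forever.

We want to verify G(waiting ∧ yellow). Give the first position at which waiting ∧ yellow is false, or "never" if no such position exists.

0

At position 0 the labels are {walk}, so waiting ∧ yellow is false there. This is the first violation.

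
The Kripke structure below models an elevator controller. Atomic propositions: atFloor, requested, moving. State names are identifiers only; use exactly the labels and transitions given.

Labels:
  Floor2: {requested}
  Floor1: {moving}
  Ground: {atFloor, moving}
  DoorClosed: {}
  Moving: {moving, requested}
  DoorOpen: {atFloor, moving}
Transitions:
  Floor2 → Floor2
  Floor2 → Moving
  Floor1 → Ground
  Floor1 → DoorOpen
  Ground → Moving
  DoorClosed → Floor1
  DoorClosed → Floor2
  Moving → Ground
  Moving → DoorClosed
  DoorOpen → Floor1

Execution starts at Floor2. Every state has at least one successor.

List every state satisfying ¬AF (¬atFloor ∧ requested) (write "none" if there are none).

{Floor1, DoorClosed, DoorOpen}

States satisfying ¬atFloor ∧ requested: {Floor2, Moving}.
States satisfying AF (¬atFloor ∧ requested): {Floor2, Ground, Moving}.
States satisfying ¬AF (¬atFloor ∧ requested): {Floor1, DoorClosed, DoorOpen}.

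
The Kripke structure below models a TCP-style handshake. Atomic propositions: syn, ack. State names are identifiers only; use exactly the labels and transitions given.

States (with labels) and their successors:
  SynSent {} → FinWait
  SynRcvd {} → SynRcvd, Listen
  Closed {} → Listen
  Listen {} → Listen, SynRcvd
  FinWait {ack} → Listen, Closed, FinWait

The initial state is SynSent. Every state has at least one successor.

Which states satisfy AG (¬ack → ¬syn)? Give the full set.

States satisfying ¬ack → ¬syn: {SynSent, SynRcvd, Closed, Listen, FinWait}.
States satisfying AG (¬ack → ¬syn): {SynSent, SynRcvd, Closed, Listen, FinWait}.

{SynSent, SynRcvd, Closed, Listen, FinWait}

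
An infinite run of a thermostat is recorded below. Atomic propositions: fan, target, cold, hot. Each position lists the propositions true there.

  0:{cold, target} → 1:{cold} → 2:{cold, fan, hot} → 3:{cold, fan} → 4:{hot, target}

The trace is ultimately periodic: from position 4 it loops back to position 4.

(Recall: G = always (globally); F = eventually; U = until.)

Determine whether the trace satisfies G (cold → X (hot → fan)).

cold → X (hot → fan) must hold at every position from 0 onward. It fails at position 3, so G (cold → X (hot → fan)) is false.
Positions where cold holds: 0, 1, 2, 3.
Check X (hot → fan) at each: 0→ok, 1→ok, 2→ok, 3→fails.

No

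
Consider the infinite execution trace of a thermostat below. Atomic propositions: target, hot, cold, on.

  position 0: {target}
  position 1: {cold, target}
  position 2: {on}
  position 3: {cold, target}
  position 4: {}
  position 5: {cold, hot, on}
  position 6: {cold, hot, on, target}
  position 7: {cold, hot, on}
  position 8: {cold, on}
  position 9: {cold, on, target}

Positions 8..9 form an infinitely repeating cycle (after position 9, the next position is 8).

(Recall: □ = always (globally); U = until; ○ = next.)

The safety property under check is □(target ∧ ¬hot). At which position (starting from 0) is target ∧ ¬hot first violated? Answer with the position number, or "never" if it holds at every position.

2

Check target ∧ ¬hot at each position in order: 0 ✓, 1 ✓.
At position 2 the labels are {on}, so target ∧ ¬hot is false there. This is the first violation.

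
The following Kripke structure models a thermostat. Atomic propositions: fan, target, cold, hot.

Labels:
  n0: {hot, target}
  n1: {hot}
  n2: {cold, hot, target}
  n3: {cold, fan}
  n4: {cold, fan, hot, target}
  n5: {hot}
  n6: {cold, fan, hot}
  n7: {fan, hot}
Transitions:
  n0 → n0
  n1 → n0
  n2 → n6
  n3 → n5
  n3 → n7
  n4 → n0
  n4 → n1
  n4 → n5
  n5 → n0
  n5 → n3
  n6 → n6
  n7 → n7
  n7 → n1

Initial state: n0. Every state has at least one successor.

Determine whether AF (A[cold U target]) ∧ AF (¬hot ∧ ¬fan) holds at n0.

No

States satisfying A[cold U target]: {n0, n2, n4}.
States satisfying AF (A[cold U target]): {n0, n1, n2, n4}.
States satisfying ¬hot ∧ ¬fan: ∅.
States satisfying AF (¬hot ∧ ¬fan): ∅.
States satisfying AF (A[cold U target]) ∧ AF (¬hot ∧ ¬fan): ∅.
n0 ∉ Sat(AF (A[cold U target]) ∧ AF (¬hot ∧ ¬fan)).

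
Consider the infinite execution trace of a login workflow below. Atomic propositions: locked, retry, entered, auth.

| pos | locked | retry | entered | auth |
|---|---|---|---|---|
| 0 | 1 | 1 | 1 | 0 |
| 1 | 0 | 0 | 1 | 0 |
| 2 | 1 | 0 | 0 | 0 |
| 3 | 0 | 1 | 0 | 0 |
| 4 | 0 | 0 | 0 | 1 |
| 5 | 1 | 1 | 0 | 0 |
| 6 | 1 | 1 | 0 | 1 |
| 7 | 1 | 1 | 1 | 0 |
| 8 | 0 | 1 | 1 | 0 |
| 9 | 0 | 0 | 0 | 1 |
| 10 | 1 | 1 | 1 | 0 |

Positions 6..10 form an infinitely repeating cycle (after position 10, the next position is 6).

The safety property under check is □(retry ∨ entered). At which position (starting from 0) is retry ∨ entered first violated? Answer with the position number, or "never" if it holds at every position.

Check retry ∨ entered at each position in order: 0 ✓, 1 ✓.
At position 2 the labels are {locked}, so retry ∨ entered is false there. This is the first violation.

2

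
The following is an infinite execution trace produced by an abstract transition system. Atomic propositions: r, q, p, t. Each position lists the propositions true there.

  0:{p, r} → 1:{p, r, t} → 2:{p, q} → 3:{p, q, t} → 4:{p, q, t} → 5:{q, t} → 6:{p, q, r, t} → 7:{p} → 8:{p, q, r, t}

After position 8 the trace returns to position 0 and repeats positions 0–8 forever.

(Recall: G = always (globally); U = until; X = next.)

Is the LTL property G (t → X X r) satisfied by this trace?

Does not hold

t → X X r must hold at every position from 0 onward. It fails at position 1, so G (t → X X r) is false.
Positions where t holds: 1, 3, 4, 5, 6, 8.
Check X X r at each: 1→fails, 3→fails, 4→ok, 5→fails, 6→ok, 8→ok.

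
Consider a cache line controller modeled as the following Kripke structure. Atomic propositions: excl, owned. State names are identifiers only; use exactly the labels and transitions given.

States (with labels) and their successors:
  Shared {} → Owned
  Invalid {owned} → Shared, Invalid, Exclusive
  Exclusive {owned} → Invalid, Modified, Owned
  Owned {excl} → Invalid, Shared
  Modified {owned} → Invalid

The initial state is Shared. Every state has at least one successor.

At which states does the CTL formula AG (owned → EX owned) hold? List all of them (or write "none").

States satisfying owned → EX owned: {Shared, Invalid, Exclusive, Owned, Modified}.
States satisfying AG (owned → EX owned): {Shared, Invalid, Exclusive, Owned, Modified}.

{Shared, Invalid, Exclusive, Owned, Modified}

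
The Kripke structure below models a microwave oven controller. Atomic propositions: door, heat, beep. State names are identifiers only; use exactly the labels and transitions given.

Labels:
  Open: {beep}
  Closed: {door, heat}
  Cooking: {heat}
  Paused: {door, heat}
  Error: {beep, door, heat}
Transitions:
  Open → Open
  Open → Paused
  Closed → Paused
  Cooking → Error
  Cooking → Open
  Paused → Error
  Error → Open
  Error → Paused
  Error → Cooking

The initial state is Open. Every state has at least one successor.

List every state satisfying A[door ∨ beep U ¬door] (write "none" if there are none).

States satisfying door ∨ beep: {Open, Closed, Paused, Error}.
States satisfying ¬door: {Open, Cooking}.
States satisfying A[door ∨ beep U ¬door]: {Open, Cooking}.

{Open, Cooking}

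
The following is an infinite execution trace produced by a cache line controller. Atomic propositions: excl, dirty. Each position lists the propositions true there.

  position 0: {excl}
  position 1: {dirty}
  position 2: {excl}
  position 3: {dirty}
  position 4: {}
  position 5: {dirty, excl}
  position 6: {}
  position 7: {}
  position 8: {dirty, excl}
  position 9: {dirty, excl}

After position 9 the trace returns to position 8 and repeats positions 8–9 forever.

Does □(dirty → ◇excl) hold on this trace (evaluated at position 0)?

dirty → ◇excl holds at every position 0..9, and those are all positions ever visited, so □(dirty → ◇excl) holds.
Positions where dirty holds: 1, 3, 5, 8, 9.
Check ◇excl at each: 1→ok, 3→ok, 5→ok, 8→ok, 9→ok.

Holds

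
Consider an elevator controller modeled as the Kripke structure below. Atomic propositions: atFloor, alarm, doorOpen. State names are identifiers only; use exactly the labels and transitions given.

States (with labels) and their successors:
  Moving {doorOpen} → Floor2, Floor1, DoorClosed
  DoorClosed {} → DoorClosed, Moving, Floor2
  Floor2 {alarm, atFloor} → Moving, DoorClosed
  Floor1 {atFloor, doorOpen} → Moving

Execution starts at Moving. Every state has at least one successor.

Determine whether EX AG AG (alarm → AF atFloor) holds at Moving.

Holds

States satisfying AG AG (alarm → AF atFloor): {Moving, DoorClosed, Floor2, Floor1}.
States satisfying EX AG AG (alarm → AF atFloor): {Moving, DoorClosed, Floor2, Floor1}.
Moving ∈ Sat(EX AG AG (alarm → AF atFloor)).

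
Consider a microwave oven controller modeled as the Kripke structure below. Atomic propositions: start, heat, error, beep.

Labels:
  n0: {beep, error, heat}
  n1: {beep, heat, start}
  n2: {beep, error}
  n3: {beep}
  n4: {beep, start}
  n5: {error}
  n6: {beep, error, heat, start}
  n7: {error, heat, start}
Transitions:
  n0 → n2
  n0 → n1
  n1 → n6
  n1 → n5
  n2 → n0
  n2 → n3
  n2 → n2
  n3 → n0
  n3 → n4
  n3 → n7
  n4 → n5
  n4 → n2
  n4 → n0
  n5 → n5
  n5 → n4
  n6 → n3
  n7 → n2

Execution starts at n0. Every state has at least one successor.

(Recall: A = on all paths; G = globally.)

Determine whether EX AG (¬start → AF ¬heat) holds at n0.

States satisfying AG (¬start → AF ¬heat): {n0, n1, n2, n3, n4, n5, n6, n7}.
States satisfying EX AG (¬start → AF ¬heat): {n0, n1, n2, n3, n4, n5, n6, n7}.
n0 ∈ Sat(EX AG (¬start → AF ¬heat)).

Satisfied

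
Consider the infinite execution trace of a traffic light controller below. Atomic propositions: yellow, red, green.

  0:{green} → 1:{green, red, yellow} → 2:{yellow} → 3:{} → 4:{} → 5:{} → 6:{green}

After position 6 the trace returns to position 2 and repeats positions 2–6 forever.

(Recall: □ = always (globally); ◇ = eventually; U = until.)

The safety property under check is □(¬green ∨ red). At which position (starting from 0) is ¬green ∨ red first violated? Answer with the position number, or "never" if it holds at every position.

0

At position 0 the labels are {green}, so ¬green ∨ red is false there. This is the first violation.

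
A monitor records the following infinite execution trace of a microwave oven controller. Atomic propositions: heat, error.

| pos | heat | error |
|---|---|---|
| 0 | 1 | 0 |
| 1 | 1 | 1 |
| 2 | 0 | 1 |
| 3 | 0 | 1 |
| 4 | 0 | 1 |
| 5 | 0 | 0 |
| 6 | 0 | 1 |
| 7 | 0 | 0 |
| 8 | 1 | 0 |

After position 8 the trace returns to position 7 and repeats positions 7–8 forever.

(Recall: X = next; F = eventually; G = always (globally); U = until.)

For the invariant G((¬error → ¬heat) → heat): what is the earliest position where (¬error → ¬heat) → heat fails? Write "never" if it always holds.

Check (¬error → ¬heat) → heat at each position in order: 0 ✓, 1 ✓.
At position 2 the labels are {error}, so (¬error → ¬heat) → heat is false there. This is the first violation.

2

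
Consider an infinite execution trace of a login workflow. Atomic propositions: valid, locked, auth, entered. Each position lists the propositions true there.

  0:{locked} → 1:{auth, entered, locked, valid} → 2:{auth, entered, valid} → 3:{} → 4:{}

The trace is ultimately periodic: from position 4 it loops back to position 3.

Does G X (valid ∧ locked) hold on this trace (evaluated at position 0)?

X (valid ∧ locked) must hold at every position from 0 onward. It fails at position 1, so G X (valid ∧ locked) is false.

Does not hold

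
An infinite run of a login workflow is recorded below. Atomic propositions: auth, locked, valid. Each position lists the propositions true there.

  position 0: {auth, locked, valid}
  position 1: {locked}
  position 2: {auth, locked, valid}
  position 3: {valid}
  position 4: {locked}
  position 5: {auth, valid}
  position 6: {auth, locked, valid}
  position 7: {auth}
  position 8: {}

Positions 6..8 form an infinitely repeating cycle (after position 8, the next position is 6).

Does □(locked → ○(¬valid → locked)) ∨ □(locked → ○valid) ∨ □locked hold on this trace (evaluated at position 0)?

locked → ○(¬valid → locked) must hold at every position from 0 onward. It fails at position 6, so □(locked → ○(¬valid → locked)) is false.
Positions where locked holds: 0, 1, 2, 4, 6.
Check ○(¬valid → locked) at each: 0→ok, 1→ok, 2→ok, 4→ok, 6→fails.
At position 0: □(locked → ○(¬valid → locked)) is false; □(locked → ○valid) ∨ □locked is false; so □(locked → ○(¬valid → locked)) ∨ □(locked → ○valid) ∨ □locked is false.

Does not hold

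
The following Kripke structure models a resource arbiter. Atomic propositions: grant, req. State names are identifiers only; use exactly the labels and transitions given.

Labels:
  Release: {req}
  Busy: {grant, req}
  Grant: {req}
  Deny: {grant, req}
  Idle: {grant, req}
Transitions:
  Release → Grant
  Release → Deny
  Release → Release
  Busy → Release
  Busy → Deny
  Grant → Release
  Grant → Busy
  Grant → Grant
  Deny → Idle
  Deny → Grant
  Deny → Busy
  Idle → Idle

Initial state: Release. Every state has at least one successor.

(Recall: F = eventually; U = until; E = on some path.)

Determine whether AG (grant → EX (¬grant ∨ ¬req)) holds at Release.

States satisfying grant → EX (¬grant ∨ ¬req): {Release, Busy, Grant, Deny}.
States satisfying AG (grant → EX (¬grant ∨ ¬req)): ∅.
Idle is reachable from Release and violates grant → EX (¬grant ∨ ¬req), so AG fails at Release.
Release ∉ Sat(AG (grant → EX (¬grant ∨ ¬req))).

Violated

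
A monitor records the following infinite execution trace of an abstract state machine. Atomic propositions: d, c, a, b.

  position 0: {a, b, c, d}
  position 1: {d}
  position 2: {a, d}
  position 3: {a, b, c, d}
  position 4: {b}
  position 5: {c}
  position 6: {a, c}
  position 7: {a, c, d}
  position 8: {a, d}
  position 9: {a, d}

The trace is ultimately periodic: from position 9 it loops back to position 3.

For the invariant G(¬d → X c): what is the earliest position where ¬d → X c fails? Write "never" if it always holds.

never

¬d → X c holds at every position 0..9, and those are all the positions the trace ever visits, so the invariant G(¬d → X c) is never violated.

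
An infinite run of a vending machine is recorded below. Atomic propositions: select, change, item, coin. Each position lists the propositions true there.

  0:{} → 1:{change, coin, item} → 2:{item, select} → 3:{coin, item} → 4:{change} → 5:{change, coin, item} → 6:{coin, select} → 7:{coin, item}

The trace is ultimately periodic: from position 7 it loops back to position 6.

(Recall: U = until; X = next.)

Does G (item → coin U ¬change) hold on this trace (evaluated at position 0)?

item → coin U ¬change holds at every position 0..7, and those are all positions ever visited, so G (item → coin U ¬change) holds.
Positions where item holds: 1, 2, 3, 5, 7.
Check coin U ¬change at each: 1→ok, 2→ok, 3→ok, 5→ok, 7→ok.

Yes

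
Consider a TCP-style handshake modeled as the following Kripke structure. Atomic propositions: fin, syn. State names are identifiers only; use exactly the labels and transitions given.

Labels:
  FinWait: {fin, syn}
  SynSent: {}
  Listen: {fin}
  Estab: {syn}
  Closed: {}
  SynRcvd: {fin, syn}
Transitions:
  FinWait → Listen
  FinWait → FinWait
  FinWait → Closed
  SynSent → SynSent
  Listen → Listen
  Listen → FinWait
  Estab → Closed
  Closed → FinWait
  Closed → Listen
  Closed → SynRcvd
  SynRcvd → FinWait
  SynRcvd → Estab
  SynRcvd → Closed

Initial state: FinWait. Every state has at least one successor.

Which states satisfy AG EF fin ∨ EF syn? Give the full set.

{FinWait, Listen, Estab, Closed, SynRcvd}

States satisfying EF fin: {FinWait, Listen, Estab, Closed, SynRcvd}.
States satisfying AG EF fin: {FinWait, Listen, Estab, Closed, SynRcvd}.
States satisfying syn: {FinWait, Estab, SynRcvd}.
States satisfying EF syn: {FinWait, Listen, Estab, Closed, SynRcvd}.
States satisfying AG EF fin ∨ EF syn: {FinWait, Listen, Estab, Closed, SynRcvd}.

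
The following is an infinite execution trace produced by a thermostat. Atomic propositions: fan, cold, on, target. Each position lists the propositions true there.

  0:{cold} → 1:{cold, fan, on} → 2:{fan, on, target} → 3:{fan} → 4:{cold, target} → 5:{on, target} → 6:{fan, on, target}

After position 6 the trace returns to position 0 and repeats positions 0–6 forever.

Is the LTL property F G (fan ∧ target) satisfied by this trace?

Violated

G (fan ∧ target) is false at every position 0..6, so it never becomes true and F G (fan ∧ target) fails.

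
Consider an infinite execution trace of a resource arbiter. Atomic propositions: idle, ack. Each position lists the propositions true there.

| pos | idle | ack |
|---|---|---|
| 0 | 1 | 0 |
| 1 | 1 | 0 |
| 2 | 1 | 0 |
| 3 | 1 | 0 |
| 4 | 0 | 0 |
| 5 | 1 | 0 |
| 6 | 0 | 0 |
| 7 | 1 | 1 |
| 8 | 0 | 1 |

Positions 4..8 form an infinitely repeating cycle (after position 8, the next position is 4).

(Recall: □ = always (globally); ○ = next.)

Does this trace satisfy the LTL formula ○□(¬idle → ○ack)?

Does not hold

The position after 0 is 1; □(¬idle → ○ack) is false there.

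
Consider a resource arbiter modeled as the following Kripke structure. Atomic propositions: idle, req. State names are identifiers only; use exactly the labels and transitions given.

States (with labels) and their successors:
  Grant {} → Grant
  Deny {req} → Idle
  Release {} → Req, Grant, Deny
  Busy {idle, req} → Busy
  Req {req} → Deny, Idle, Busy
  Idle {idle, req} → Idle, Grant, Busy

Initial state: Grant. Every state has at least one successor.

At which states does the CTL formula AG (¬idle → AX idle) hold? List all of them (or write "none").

States satisfying ¬idle → AX idle: {Deny, Busy, Idle}.
States satisfying AG (¬idle → AX idle): {Busy}.

{Busy}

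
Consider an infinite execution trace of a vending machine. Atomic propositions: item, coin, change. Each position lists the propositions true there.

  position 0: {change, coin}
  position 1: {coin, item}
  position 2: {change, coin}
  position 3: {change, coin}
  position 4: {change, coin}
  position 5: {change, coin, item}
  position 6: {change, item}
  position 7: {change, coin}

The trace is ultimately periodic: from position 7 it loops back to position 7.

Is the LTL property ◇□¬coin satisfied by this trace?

□¬coin is false at every position 0..7, so it never becomes true and ◇□¬coin fails.

Does not hold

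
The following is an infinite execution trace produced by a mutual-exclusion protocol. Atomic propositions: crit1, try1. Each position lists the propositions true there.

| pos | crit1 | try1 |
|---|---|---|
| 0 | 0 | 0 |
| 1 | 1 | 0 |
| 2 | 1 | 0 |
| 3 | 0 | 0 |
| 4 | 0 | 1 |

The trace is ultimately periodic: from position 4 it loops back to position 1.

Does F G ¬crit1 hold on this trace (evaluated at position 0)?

No

G ¬crit1 is false at every position 0..4, so it never becomes true and F G ¬crit1 fails.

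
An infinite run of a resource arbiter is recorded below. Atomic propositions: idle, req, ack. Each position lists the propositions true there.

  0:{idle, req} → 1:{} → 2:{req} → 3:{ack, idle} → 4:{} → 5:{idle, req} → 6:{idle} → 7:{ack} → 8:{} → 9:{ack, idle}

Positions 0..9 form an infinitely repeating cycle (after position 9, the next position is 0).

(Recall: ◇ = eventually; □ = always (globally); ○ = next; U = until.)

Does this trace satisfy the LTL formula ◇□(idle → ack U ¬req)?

Does not hold

□(idle → ack U ¬req) is false at every position 0..9, so it never becomes true and ◇□(idle → ack U ¬req) fails.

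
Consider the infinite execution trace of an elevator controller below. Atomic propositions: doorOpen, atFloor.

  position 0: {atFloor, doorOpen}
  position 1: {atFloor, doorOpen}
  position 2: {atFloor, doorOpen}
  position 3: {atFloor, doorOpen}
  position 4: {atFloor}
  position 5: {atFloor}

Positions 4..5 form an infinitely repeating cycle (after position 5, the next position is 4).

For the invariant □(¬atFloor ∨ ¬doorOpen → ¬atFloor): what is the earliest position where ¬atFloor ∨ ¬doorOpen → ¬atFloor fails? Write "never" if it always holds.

Check ¬atFloor ∨ ¬doorOpen → ¬atFloor at each position in order: 0 ✓, 1 ✓, 2 ✓, 3 ✓.
At position 4 the labels are {atFloor}, so ¬atFloor ∨ ¬doorOpen → ¬atFloor is false there. This is the first violation.

4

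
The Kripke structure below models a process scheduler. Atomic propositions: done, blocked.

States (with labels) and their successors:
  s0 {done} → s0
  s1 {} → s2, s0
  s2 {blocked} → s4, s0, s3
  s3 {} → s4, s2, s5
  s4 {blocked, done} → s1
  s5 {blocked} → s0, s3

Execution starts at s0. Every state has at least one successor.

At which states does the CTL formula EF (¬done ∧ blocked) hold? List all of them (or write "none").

{s1, s2, s3, s4, s5}

States satisfying ¬done ∧ blocked: {s2, s5}.
States satisfying EF (¬done ∧ blocked): {s1, s2, s3, s4, s5}.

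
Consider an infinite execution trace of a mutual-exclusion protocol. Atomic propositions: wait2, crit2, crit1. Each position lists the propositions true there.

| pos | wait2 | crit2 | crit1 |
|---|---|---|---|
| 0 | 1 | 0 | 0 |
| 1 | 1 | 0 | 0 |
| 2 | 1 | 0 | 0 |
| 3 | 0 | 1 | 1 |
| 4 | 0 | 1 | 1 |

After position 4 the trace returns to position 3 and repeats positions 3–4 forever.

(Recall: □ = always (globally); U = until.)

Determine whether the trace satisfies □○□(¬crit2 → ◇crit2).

○□(¬crit2 → ◇crit2) holds at every position 0..4, and those are all positions ever visited, so □○□(¬crit2 → ◇crit2) holds.

Satisfied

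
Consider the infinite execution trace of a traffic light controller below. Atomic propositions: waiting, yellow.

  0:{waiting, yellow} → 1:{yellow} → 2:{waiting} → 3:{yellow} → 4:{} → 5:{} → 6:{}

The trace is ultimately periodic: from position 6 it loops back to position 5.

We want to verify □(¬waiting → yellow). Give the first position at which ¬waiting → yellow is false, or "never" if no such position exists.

Check ¬waiting → yellow at each position in order: 0 ✓, 1 ✓, 2 ✓, 3 ✓.
At position 4 the labels are {}, so ¬waiting → yellow is false there. This is the first violation.

4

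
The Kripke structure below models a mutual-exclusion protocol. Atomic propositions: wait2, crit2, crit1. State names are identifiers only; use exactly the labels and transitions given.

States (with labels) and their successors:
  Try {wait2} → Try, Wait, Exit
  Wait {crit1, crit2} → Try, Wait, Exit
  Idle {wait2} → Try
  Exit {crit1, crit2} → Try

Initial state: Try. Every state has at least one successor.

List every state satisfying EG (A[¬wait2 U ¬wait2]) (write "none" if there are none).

States satisfying A[¬wait2 U ¬wait2]: {Wait, Exit}.
States satisfying EG (A[¬wait2 U ¬wait2]): {Wait}.

{Wait}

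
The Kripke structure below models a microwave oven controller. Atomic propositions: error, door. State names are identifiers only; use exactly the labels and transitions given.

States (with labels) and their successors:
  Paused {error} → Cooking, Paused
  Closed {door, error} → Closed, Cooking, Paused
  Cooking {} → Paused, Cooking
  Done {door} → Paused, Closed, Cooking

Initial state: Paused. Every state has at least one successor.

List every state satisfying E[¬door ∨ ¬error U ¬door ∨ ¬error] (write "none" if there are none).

States satisfying ¬door ∨ ¬error: {Paused, Cooking, Done}.
States satisfying E[¬door ∨ ¬error U ¬door ∨ ¬error]: {Paused, Cooking, Done}.

{Paused, Cooking, Done}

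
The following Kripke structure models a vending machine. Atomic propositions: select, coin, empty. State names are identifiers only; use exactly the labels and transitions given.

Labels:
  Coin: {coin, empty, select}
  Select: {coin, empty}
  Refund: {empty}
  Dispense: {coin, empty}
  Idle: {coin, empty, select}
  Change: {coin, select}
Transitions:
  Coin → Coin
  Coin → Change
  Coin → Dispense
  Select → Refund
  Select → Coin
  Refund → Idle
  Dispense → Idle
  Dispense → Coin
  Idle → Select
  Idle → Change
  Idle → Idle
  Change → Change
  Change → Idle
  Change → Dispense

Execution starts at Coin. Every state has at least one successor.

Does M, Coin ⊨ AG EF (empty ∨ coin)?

States satisfying EF (empty ∨ coin): {Coin, Select, Refund, Dispense, Idle, Change}.
States satisfying AG EF (empty ∨ coin): {Coin, Select, Refund, Dispense, Idle, Change}.
Every state reachable from Coin satisfies EF (empty ∨ coin).
Coin ∈ Sat(AG EF (empty ∨ coin)).

Yes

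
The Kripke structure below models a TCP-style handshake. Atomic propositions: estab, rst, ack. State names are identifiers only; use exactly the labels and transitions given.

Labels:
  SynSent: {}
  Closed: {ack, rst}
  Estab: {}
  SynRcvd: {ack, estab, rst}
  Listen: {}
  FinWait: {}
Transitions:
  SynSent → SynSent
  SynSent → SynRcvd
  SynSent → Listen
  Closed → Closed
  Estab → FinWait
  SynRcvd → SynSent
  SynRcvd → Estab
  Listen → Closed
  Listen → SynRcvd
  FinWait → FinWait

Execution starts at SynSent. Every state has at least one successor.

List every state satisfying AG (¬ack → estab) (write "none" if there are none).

{Closed}

States satisfying ¬ack → estab: {Closed, SynRcvd}.
States satisfying AG (¬ack → estab): {Closed}.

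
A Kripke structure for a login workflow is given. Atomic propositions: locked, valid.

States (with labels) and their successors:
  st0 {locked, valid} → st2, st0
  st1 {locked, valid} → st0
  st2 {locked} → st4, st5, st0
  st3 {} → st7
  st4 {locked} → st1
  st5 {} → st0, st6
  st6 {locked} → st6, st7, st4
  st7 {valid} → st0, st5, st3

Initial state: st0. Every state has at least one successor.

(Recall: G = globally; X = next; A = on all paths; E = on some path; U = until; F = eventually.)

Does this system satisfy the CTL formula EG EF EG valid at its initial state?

Holds

States satisfying EF EG valid: {st0, st1, st2, st3, st4, st5, st6, st7}.
States satisfying EG EF EG valid: {st0, st1, st2, st3, st4, st5, st6, st7}.
st0 ∈ Sat(EG EF EG valid).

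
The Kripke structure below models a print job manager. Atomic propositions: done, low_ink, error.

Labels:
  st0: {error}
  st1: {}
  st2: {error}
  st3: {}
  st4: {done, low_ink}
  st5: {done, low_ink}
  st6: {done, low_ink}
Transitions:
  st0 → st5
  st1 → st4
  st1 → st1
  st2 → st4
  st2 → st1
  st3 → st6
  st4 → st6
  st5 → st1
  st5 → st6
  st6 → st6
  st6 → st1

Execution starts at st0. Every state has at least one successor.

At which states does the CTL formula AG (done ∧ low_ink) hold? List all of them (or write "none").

States satisfying done ∧ low_ink: {st4, st5, st6}.
States satisfying AG (done ∧ low_ink): ∅.

none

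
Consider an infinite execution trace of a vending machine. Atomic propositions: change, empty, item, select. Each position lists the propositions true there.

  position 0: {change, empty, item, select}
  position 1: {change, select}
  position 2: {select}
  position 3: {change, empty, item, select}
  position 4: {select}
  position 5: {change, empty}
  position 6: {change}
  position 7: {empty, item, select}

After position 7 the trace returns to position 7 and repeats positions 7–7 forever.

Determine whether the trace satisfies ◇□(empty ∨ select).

□(empty ∨ select) holds at position 7, which is reachable from 0, so ◇□(empty ∨ select) holds.

Satisfied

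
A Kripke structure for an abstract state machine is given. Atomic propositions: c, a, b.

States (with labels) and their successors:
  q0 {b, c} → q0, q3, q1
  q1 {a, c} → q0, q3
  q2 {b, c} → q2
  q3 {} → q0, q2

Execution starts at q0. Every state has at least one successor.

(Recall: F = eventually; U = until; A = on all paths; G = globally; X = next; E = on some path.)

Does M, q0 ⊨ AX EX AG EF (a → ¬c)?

States satisfying EX AG EF (a → ¬c): {q0, q1, q2, q3}.
States satisfying AX EX AG EF (a → ¬c): {q0, q1, q2, q3}.
q0 ∈ Sat(AX EX AG EF (a → ¬c)).

Satisfied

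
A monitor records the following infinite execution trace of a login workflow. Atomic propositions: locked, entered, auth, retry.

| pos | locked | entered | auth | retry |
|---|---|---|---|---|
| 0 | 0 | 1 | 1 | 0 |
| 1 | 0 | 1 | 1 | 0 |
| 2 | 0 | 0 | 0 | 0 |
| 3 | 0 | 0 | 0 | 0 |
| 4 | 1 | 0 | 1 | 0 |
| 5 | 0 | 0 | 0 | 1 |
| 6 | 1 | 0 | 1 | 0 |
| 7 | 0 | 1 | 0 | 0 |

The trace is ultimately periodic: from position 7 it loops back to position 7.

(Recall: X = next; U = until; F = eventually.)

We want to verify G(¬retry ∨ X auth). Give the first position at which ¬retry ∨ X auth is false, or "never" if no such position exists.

never

¬retry ∨ X auth holds at every position 0..7, and those are all the positions the trace ever visits, so the invariant G(¬retry ∨ X auth) is never violated.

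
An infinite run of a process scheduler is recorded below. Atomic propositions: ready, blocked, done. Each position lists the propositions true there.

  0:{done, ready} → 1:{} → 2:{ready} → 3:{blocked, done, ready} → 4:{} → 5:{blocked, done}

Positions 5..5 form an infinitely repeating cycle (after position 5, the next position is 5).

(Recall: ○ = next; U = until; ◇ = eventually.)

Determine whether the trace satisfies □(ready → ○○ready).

No

ready → ○○ready must hold at every position from 0 onward. It fails at position 2, so □(ready → ○○ready) is false.
Positions where ready holds: 0, 2, 3.
Check ○○ready at each: 0→ok, 2→fails, 3→fails.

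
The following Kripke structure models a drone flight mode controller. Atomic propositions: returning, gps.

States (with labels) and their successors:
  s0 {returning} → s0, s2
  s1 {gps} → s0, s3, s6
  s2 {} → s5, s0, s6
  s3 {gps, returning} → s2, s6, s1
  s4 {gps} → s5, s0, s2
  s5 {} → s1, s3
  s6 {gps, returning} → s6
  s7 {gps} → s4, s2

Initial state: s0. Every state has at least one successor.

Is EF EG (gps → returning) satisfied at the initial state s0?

States satisfying EG (gps → returning): {s0, s2, s3, s5, s6}.
States satisfying EF EG (gps → returning): {s0, s1, s2, s3, s4, s5, s6, s7}.
Some path from s0 reaches a state where EG (gps → returning) holds.
s0 ∈ Sat(EF EG (gps → returning)).

Satisfied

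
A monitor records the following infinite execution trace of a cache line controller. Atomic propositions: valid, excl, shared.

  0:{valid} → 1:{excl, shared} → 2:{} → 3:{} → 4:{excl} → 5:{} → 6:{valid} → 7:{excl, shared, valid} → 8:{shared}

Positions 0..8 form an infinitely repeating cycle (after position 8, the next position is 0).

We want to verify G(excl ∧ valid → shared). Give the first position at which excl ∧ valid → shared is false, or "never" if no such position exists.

never

excl ∧ valid → shared holds at every position 0..8, and those are all the positions the trace ever visits, so the invariant G(excl ∧ valid → shared) is never violated.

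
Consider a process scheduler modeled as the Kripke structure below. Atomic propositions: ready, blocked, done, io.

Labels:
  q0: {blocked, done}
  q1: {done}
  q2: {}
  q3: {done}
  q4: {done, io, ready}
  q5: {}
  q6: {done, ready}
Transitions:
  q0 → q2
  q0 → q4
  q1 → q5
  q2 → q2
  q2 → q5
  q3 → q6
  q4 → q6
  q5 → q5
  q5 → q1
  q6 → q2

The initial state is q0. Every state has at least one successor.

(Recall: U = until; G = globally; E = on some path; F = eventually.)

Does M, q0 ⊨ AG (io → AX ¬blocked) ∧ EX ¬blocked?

States satisfying io → AX ¬blocked: {q0, q1, q2, q3, q4, q5, q6}.
States satisfying AG (io → AX ¬blocked): {q0, q1, q2, q3, q4, q5, q6}.
States satisfying ¬blocked: {q1, q2, q3, q4, q5, q6}.
States satisfying EX ¬blocked: {q0, q1, q2, q3, q4, q5, q6}.
States satisfying AG (io → AX ¬blocked) ∧ EX ¬blocked: {q0, q1, q2, q3, q4, q5, q6}.
q0 ∈ Sat(AG (io → AX ¬blocked) ∧ EX ¬blocked).

Holds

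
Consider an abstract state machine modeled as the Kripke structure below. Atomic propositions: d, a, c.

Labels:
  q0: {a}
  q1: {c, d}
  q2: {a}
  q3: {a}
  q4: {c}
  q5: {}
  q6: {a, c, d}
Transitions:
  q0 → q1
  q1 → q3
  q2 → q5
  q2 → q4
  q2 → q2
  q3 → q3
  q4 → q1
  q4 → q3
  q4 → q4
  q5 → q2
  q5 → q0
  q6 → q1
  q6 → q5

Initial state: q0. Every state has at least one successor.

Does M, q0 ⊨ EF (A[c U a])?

States satisfying A[c U a]: {q0, q1, q2, q3, q6}.
States satisfying EF (A[c U a]): {q0, q1, q2, q3, q4, q5, q6}.
Some path from q0 reaches a state where A[c U a] holds.
q0 ∈ Sat(EF (A[c U a])).

Yes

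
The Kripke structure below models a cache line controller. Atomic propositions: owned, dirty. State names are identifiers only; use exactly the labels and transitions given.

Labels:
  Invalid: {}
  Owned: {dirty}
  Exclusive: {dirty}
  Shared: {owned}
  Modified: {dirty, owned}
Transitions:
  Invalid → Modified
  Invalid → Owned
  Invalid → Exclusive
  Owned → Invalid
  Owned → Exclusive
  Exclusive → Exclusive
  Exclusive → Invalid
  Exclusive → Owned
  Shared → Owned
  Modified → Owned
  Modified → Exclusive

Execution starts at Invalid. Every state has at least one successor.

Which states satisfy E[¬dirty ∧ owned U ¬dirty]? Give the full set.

States satisfying ¬dirty ∧ owned: {Shared}.
States satisfying ¬dirty: {Invalid, Shared}.
States satisfying E[¬dirty ∧ owned U ¬dirty]: {Invalid, Shared}.

{Invalid, Shared}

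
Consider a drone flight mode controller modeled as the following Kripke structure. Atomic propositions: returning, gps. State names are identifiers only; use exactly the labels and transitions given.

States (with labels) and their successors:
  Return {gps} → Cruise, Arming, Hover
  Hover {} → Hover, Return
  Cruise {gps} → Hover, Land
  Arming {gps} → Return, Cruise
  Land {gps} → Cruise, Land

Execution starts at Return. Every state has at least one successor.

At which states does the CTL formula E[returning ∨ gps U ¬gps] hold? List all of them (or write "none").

{Return, Hover, Cruise, Arming, Land}

States satisfying returning ∨ gps: {Return, Cruise, Arming, Land}.
States satisfying ¬gps: {Hover}.
States satisfying E[returning ∨ gps U ¬gps]: {Return, Hover, Cruise, Arming, Land}.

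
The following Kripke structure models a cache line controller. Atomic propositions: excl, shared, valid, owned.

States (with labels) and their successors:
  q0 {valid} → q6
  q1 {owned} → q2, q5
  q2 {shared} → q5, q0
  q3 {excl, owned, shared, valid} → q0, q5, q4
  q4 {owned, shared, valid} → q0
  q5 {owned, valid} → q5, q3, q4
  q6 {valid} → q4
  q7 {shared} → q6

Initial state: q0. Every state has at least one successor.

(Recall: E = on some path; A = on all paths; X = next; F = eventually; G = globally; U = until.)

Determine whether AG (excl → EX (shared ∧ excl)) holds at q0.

Holds

States satisfying excl → EX (shared ∧ excl): {q0, q1, q2, q4, q5, q6, q7}.
States satisfying AG (excl → EX (shared ∧ excl)): {q0, q4, q6, q7}.
Every state reachable from q0 satisfies excl → EX (shared ∧ excl).
q0 ∈ Sat(AG (excl → EX (shared ∧ excl))).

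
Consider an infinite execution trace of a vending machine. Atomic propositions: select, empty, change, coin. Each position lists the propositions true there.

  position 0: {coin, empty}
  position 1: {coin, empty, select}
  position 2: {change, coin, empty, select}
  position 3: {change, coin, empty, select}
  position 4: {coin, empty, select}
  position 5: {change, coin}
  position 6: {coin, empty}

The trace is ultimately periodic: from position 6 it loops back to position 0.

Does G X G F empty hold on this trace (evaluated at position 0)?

X G F empty holds at every position 0..6, and those are all positions ever visited, so G X G F empty holds.

Yes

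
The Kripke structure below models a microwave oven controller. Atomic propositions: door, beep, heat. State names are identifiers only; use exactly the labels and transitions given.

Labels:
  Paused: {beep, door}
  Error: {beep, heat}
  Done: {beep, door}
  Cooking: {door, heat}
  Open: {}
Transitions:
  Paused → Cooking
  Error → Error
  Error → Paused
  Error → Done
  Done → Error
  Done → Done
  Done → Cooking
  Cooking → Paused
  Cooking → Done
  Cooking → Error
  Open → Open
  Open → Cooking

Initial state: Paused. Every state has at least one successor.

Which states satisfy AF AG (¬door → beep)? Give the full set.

{Paused, Error, Done, Cooking}

States satisfying AG (¬door → beep): {Paused, Error, Done, Cooking}.
States satisfying AF AG (¬door → beep): {Paused, Error, Done, Cooking}.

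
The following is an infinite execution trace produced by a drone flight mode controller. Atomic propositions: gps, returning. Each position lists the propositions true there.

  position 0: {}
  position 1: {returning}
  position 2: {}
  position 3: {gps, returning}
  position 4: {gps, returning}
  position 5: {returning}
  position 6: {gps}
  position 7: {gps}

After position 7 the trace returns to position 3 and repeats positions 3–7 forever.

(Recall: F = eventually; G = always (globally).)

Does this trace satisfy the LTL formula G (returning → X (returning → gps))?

returning → X (returning → gps) must hold at every position from 0 onward. It fails at position 4, so G (returning → X (returning → gps)) is false.
Positions where returning holds: 1, 3, 4, 5.
Check X (returning → gps) at each: 1→ok, 3→ok, 4→fails, 5→ok.

Does not hold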